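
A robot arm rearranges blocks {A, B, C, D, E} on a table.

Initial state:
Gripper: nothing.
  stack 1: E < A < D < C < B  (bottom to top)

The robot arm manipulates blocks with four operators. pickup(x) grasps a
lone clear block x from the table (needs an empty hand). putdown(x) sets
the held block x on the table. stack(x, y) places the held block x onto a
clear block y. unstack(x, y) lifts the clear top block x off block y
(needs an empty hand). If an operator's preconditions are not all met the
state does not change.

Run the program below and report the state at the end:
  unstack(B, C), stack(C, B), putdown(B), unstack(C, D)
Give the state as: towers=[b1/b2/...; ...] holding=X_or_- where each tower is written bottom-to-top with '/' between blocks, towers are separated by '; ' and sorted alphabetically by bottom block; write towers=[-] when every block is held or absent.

towers=[B; E/A/D] holding=C

step 1 (unstack(B, C)): towers=[E/A/D/C] holding=B
step 2 (stack(C, B)) [no-op]: towers=[E/A/D/C] holding=B
step 3 (putdown(B)): towers=[B; E/A/D/C] holding=-
step 4 (unstack(C, D)): towers=[B; E/A/D] holding=C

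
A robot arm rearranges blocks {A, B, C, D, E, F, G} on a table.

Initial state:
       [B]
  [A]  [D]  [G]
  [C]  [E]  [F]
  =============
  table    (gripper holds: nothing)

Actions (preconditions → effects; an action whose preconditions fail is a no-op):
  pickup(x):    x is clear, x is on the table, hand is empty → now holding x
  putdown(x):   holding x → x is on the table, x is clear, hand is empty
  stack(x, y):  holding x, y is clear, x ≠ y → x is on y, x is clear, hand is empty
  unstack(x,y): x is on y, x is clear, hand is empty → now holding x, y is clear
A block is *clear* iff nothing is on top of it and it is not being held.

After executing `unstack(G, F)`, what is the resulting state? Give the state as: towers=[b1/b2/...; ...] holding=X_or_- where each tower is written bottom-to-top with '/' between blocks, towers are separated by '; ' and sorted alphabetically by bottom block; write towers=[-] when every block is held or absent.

towers=[C/A; E/D/B; F] holding=G

before: towers=[C/A; E/D/B; F/G] holding=-
pre[unstack(G, F)]: on(G,F) ✓, clear(G) ✓, handempty ✓
all met → apply unstack(G, F)
after:  towers=[C/A; E/D/B; F] holding=G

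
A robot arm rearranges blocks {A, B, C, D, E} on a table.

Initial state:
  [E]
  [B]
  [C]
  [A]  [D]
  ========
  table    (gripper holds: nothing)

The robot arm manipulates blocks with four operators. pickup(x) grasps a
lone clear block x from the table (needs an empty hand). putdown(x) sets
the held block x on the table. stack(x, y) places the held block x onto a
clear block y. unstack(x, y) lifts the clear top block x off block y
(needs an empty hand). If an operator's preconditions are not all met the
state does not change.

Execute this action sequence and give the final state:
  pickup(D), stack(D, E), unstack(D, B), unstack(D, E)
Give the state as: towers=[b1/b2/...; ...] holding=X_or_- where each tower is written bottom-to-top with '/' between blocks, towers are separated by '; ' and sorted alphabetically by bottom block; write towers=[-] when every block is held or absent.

towers=[A/C/B/E] holding=D

step 1 (pickup(D)): towers=[A/C/B/E] holding=D
step 2 (stack(D, E)): towers=[A/C/B/E/D] holding=-
step 3 (unstack(D, B)) [no-op]: towers=[A/C/B/E/D] holding=-
step 4 (unstack(D, E)): towers=[A/C/B/E] holding=D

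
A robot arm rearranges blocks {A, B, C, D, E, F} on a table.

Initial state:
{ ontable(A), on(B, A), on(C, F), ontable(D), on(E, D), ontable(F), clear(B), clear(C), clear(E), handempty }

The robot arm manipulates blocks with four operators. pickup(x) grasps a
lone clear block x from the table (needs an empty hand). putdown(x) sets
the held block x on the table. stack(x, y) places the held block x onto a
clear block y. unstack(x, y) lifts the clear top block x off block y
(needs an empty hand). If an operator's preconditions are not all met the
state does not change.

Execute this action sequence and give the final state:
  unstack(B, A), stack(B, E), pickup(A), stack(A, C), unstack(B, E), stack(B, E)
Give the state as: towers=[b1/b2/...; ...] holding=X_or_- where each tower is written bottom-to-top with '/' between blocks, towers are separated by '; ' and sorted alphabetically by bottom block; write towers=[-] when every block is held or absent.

step 1 (unstack(B, A)): towers=[A; D/E; F/C] holding=B
step 2 (stack(B, E)): towers=[A; D/E/B; F/C] holding=-
step 3 (pickup(A)): towers=[D/E/B; F/C] holding=A
step 4 (stack(A, C)): towers=[D/E/B; F/C/A] holding=-
step 5 (unstack(B, E)): towers=[D/E; F/C/A] holding=B
step 6 (stack(B, E)): towers=[D/E/B; F/C/A] holding=-

towers=[D/E/B; F/C/A] holding=-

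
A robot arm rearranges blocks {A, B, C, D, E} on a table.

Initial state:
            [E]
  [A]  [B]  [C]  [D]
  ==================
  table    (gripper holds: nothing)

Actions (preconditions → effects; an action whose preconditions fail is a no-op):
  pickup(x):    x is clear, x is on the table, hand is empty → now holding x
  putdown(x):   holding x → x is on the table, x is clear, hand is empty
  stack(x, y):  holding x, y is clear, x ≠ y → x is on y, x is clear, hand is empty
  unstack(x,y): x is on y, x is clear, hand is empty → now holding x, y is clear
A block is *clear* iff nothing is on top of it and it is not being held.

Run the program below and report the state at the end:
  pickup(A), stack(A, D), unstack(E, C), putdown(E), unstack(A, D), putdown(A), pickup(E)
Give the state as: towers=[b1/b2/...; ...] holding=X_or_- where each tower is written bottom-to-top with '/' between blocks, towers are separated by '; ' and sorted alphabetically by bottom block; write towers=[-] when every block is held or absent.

step 1 (pickup(A)): towers=[B; C/E; D] holding=A
step 2 (stack(A, D)): towers=[B; C/E; D/A] holding=-
step 3 (unstack(E, C)): towers=[B; C; D/A] holding=E
step 4 (putdown(E)): towers=[B; C; D/A; E] holding=-
step 5 (unstack(A, D)): towers=[B; C; D; E] holding=A
step 6 (putdown(A)): towers=[A; B; C; D; E] holding=-
step 7 (pickup(E)): towers=[A; B; C; D] holding=E

towers=[A; B; C; D] holding=E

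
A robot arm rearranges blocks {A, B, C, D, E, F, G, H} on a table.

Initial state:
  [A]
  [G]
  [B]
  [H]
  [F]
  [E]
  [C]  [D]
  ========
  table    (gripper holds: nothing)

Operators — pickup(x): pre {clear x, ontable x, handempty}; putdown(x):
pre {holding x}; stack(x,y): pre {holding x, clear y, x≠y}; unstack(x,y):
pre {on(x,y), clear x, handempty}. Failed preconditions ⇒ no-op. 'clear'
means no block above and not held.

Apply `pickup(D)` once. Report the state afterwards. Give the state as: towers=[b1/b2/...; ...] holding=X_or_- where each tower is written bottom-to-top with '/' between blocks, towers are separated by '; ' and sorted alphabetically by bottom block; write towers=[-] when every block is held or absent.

towers=[C/E/F/H/B/G/A] holding=D

before: towers=[C/E/F/H/B/G/A; D] holding=-
pre[pickup(D)]: clear(D) ✓, ontable(D) ✓, handempty ✓
all met → apply pickup(D)
after:  towers=[C/E/F/H/B/G/A] holding=D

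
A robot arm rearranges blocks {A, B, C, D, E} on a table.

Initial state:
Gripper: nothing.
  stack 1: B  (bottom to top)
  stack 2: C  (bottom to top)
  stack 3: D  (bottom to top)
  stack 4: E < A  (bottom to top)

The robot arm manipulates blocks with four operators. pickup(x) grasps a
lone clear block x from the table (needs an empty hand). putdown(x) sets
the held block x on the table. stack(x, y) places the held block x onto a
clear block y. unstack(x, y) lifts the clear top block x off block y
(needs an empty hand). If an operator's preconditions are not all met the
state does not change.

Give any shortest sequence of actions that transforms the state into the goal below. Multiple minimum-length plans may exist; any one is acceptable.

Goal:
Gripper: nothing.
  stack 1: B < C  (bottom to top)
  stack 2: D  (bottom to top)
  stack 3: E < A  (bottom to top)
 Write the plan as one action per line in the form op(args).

step 1 (pickup(C)): towers=[B; D; E/A] holding=C
step 2 (stack(C, B)): towers=[B/C; D; E/A] holding=-
goal check: towers=[B/C; D; E/A] holding=- — reached (length 2, optimal by BFS)

pickup(C)
stack(C, B)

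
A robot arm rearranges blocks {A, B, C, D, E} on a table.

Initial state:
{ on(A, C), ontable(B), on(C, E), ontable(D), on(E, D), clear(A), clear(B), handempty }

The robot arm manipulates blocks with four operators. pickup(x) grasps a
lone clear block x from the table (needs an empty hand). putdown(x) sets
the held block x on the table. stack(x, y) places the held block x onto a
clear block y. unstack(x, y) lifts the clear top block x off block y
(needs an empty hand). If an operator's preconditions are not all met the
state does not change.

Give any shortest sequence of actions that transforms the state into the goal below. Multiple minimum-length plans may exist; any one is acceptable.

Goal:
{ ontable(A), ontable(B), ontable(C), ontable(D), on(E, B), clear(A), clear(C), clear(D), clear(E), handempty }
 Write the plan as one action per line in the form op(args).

unstack(A, C)
putdown(A)
unstack(C, E)
putdown(C)
unstack(E, D)
stack(E, B)

step 1 (unstack(A, C)): towers=[B; D/E/C] holding=A
step 2 (putdown(A)): towers=[A; B; D/E/C] holding=-
step 3 (unstack(C, E)): towers=[A; B; D/E] holding=C
step 4 (putdown(C)): towers=[A; B; C; D/E] holding=-
step 5 (unstack(E, D)): towers=[A; B; C; D] holding=E
step 6 (stack(E, B)): towers=[A; B/E; C; D] holding=-
goal check: towers=[A; B/E; C; D] holding=- — reached (length 6, optimal by BFS)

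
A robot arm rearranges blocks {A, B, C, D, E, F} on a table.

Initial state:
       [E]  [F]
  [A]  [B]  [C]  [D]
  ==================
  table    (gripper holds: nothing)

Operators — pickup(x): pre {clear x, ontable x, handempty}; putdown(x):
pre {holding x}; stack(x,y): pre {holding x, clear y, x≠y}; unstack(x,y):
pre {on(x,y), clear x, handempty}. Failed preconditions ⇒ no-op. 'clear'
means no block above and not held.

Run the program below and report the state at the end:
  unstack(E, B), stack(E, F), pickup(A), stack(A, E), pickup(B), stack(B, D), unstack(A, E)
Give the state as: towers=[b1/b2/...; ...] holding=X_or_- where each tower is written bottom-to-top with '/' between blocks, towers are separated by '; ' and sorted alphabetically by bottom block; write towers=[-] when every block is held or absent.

step 1 (unstack(E, B)): towers=[A; B; C/F; D] holding=E
step 2 (stack(E, F)): towers=[A; B; C/F/E; D] holding=-
step 3 (pickup(A)): towers=[B; C/F/E; D] holding=A
step 4 (stack(A, E)): towers=[B; C/F/E/A; D] holding=-
step 5 (pickup(B)): towers=[C/F/E/A; D] holding=B
step 6 (stack(B, D)): towers=[C/F/E/A; D/B] holding=-
step 7 (unstack(A, E)): towers=[C/F/E; D/B] holding=A

towers=[C/F/E; D/B] holding=A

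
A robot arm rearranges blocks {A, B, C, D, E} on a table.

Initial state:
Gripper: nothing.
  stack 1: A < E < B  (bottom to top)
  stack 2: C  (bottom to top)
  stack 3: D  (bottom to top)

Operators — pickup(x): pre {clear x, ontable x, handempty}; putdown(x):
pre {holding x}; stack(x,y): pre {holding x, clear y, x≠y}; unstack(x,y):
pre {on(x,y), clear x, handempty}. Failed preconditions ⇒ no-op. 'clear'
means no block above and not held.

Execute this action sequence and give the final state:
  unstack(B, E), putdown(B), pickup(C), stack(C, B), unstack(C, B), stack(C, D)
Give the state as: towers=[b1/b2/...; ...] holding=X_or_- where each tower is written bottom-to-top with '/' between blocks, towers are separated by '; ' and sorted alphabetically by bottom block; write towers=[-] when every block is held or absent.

step 1 (unstack(B, E)): towers=[A/E; C; D] holding=B
step 2 (putdown(B)): towers=[A/E; B; C; D] holding=-
step 3 (pickup(C)): towers=[A/E; B; D] holding=C
step 4 (stack(C, B)): towers=[A/E; B/C; D] holding=-
step 5 (unstack(C, B)): towers=[A/E; B; D] holding=C
step 6 (stack(C, D)): towers=[A/E; B; D/C] holding=-

towers=[A/E; B; D/C] holding=-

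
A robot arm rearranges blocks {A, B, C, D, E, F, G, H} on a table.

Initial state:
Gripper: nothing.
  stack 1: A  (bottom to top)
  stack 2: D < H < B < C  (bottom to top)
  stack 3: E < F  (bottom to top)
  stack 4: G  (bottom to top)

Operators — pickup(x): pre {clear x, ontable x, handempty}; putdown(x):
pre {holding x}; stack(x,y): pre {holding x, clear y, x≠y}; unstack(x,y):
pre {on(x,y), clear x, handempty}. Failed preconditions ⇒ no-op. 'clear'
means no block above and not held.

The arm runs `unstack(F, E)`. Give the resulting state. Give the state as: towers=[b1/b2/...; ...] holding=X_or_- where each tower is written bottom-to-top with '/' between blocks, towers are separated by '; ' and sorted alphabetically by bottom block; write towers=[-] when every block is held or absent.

towers=[A; D/H/B/C; E; G] holding=F

before: towers=[A; D/H/B/C; E/F; G] holding=-
pre[unstack(F, E)]: on(F,E) yes, clear(F) yes, handempty yes
all met → apply unstack(F, E)
after:  towers=[A; D/H/B/C; E; G] holding=F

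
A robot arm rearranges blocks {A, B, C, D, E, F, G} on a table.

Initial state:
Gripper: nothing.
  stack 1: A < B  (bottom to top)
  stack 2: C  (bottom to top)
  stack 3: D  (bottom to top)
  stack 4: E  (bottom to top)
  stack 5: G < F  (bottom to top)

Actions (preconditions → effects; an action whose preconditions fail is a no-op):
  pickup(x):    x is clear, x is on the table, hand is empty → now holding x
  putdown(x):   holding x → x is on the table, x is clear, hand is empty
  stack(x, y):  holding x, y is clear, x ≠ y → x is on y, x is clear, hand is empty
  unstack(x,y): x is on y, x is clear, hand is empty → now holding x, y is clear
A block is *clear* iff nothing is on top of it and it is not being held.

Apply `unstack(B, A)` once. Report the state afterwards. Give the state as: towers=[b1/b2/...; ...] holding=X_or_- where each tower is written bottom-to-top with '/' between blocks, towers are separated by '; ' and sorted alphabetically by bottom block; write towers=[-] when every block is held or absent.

before: towers=[A/B; C; D; E; G/F] holding=-
pre[unstack(B, A)]: on(B,A) ✓, clear(B) ✓, handempty ✓
all met → apply unstack(B, A)
after:  towers=[A; C; D; E; G/F] holding=B

towers=[A; C; D; E; G/F] holding=B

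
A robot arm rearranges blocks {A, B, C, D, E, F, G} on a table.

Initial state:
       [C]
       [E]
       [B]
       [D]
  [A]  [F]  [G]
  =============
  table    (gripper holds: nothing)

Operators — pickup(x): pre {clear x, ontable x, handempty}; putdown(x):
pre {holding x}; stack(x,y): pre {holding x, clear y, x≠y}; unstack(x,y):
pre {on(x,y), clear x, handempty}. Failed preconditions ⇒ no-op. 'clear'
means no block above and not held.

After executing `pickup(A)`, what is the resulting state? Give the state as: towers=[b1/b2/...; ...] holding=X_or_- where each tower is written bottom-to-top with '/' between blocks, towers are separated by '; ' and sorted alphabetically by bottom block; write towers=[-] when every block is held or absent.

before: towers=[A; F/D/B/E/C; G] holding=-
pre[pickup(A)]: clear(A) yes, ontable(A) yes, handempty yes
all met → apply pickup(A)
after:  towers=[F/D/B/E/C; G] holding=A

towers=[F/D/B/E/C; G] holding=A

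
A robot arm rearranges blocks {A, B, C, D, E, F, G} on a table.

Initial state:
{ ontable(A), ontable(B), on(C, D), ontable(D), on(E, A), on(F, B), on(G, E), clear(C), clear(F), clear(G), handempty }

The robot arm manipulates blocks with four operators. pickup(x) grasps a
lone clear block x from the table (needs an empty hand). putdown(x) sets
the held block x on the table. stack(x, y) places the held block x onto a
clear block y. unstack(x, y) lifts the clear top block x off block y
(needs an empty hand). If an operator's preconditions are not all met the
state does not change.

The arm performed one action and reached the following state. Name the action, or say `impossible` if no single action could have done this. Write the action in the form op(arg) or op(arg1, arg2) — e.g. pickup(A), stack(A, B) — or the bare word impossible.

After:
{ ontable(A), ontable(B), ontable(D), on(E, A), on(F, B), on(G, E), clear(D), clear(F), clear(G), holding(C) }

target: towers=[A/E/G; B/F; D] holding=C
     unstack(F, B) → towers=[A/E/G; B; D/C] holding=F
     unstack(G, E) → towers=[A/E; B/F; D/C] holding=G
     unstack(C, D) → towers=[A/E/G; B/F; D] holding=C  ← match

unstack(C, D)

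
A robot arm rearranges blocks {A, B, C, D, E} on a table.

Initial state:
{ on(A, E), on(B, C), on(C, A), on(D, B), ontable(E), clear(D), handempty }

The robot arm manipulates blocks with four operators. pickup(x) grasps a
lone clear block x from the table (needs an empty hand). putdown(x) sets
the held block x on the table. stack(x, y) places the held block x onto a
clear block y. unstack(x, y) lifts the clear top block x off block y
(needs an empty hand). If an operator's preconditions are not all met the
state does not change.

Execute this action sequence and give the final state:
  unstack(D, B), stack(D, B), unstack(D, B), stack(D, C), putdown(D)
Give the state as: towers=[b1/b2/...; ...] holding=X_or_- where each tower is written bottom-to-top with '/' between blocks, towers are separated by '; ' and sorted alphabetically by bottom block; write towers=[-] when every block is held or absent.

towers=[D; E/A/C/B] holding=-

step 1 (unstack(D, B)): towers=[E/A/C/B] holding=D
step 2 (stack(D, B)): towers=[E/A/C/B/D] holding=-
step 3 (unstack(D, B)): towers=[E/A/C/B] holding=D
step 4 (stack(D, C)) [no-op]: towers=[E/A/C/B] holding=D
step 5 (putdown(D)): towers=[D; E/A/C/B] holding=-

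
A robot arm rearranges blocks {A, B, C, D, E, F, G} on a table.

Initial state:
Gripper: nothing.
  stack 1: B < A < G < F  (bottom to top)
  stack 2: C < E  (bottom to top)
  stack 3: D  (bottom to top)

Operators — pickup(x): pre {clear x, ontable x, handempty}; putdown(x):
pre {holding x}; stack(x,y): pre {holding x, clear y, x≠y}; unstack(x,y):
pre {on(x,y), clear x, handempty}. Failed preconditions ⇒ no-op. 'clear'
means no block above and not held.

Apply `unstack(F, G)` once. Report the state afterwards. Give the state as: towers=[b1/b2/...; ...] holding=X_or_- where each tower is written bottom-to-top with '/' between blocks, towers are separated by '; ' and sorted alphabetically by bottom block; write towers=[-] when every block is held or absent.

before: towers=[B/A/G/F; C/E; D] holding=-
pre[unstack(F, G)]: on(F,G) yes, clear(F) yes, handempty yes
all met → apply unstack(F, G)
after:  towers=[B/A/G; C/E; D] holding=F

towers=[B/A/G; C/E; D] holding=F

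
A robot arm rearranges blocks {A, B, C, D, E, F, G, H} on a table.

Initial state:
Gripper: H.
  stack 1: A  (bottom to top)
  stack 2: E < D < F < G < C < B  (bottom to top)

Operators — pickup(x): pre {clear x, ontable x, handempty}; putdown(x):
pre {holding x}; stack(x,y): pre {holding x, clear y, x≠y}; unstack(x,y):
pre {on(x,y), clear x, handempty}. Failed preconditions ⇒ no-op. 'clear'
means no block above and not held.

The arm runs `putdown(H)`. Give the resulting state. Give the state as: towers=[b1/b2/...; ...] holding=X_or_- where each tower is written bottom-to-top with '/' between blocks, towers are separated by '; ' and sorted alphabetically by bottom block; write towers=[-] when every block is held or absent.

before: towers=[A; E/D/F/G/C/B] holding=H
pre[putdown(H)]: holding(H) yes
all met → apply putdown(H)
after:  towers=[A; E/D/F/G/C/B; H] holding=-

towers=[A; E/D/F/G/C/B; H] holding=-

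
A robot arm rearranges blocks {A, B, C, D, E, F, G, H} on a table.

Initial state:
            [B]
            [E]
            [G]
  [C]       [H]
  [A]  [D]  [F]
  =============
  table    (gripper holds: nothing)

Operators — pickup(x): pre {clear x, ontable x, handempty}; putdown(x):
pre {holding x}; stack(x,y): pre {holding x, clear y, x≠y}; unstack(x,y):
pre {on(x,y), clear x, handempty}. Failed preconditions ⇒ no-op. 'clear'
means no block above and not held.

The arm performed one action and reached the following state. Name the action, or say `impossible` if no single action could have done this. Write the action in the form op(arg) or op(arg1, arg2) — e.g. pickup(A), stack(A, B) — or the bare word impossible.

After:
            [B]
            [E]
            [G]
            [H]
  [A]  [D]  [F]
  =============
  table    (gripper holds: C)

unstack(C, A)

target: towers=[A; D; F/H/G/E/B] holding=C
     unstack(B, E) → towers=[A/C; D; F/H/G/E] holding=B
         pickup(D) → towers=[A/C; F/H/G/E/B] holding=D
     unstack(C, A) → towers=[A; D; F/H/G/E/B] holding=C  ← match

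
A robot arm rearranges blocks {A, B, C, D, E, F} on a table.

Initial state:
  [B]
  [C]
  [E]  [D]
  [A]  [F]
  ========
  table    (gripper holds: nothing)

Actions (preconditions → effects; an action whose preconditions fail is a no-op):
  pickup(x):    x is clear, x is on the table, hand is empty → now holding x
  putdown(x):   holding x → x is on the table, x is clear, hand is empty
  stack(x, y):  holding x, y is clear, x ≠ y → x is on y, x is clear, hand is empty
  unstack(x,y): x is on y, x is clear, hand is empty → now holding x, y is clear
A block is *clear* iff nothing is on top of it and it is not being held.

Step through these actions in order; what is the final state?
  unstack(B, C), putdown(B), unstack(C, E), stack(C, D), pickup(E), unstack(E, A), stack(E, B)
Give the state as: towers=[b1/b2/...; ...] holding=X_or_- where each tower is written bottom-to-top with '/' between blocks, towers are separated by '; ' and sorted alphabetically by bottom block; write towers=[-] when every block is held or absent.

towers=[A; B/E; F/D/C] holding=-

step 1 (unstack(B, C)): towers=[A/E/C; F/D] holding=B
step 2 (putdown(B)): towers=[A/E/C; B; F/D] holding=-
step 3 (unstack(C, E)): towers=[A/E; B; F/D] holding=C
step 4 (stack(C, D)): towers=[A/E; B; F/D/C] holding=-
step 5 (pickup(E)) [no-op]: towers=[A/E; B; F/D/C] holding=-
step 6 (unstack(E, A)): towers=[A; B; F/D/C] holding=E
step 7 (stack(E, B)): towers=[A; B/E; F/D/C] holding=-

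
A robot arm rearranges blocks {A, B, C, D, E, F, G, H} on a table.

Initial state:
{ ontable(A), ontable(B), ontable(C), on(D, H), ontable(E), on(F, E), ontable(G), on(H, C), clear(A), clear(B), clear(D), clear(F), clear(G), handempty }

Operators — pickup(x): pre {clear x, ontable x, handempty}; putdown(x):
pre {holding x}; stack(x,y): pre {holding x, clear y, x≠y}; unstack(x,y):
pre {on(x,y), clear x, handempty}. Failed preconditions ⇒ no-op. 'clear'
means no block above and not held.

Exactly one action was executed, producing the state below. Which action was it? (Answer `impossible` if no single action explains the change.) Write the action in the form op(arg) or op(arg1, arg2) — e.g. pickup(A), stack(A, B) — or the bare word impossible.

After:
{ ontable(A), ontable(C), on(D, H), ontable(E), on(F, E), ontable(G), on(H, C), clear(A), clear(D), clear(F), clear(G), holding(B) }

target: towers=[A; C/H/D; E/F; G] holding=B
         pickup(G) → towers=[A; B; C/H/D; E/F] holding=G
         pickup(A) → towers=[B; C/H/D; E/F; G] holding=A
         pickup(B) → towers=[A; C/H/D; E/F; G] holding=B  ← match
     unstack(F, E) → towers=[A; B; C/H/D; E; G] holding=F
     unstack(D, H) → towers=[A; B; C/H; E/F; G] holding=D

pickup(B)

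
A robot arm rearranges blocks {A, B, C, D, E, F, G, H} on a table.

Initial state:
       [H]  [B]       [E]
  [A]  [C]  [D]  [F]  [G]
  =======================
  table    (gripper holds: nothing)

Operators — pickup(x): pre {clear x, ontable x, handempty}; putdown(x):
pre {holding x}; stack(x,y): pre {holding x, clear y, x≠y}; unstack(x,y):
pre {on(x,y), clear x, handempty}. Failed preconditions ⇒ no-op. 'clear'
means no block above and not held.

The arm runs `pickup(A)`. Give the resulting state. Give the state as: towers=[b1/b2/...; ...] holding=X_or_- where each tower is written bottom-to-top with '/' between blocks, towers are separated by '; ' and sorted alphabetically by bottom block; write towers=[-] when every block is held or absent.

towers=[C/H; D/B; F; G/E] holding=A

before: towers=[A; C/H; D/B; F; G/E] holding=-
pre[pickup(A)]: clear(A) ok, ontable(A) ok, handempty ok
all met → apply pickup(A)
after:  towers=[C/H; D/B; F; G/E] holding=A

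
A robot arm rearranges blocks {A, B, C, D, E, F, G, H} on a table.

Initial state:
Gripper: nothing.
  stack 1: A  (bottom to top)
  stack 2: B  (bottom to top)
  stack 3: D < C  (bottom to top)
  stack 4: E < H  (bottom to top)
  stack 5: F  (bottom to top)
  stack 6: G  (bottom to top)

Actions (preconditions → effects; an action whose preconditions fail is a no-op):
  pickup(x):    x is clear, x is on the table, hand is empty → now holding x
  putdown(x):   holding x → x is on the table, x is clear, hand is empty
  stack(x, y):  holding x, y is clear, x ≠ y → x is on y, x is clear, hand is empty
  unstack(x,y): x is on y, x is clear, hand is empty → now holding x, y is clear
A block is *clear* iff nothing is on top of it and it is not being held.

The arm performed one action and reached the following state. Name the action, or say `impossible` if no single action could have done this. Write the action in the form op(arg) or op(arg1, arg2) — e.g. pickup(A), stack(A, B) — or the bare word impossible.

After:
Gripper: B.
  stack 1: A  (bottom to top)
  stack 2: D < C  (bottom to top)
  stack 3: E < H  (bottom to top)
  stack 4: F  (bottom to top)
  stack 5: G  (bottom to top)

pickup(B)

target: towers=[A; D/C; E/H; F; G] holding=B
         pickup(G) → towers=[A; B; D/C; E/H; F] holding=G
         pickup(A) → towers=[B; D/C; E/H; F; G] holding=A
     unstack(H, E) → towers=[A; B; D/C; E; F; G] holding=H
         pickup(B) → towers=[A; D/C; E/H; F; G] holding=B  ← match
         pickup(F) → towers=[A; B; D/C; E/H; G] holding=F
     unstack(C, D) → towers=[A; B; D; E/H; F; G] holding=C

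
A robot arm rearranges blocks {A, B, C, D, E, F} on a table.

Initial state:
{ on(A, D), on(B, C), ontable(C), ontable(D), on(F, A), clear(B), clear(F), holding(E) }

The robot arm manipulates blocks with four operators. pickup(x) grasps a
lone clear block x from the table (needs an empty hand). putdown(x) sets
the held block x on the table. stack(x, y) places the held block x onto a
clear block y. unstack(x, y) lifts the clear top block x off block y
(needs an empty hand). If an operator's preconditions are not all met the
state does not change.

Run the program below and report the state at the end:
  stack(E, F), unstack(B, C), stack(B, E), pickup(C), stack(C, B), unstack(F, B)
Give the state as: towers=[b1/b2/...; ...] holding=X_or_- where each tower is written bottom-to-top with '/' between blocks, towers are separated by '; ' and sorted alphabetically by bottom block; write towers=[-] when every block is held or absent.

step 1 (stack(E, F)): towers=[C/B; D/A/F/E] holding=-
step 2 (unstack(B, C)): towers=[C; D/A/F/E] holding=B
step 3 (stack(B, E)): towers=[C; D/A/F/E/B] holding=-
step 4 (pickup(C)): towers=[D/A/F/E/B] holding=C
step 5 (stack(C, B)): towers=[D/A/F/E/B/C] holding=-
step 6 (unstack(F, B)) [no-op]: towers=[D/A/F/E/B/C] holding=-

towers=[D/A/F/E/B/C] holding=-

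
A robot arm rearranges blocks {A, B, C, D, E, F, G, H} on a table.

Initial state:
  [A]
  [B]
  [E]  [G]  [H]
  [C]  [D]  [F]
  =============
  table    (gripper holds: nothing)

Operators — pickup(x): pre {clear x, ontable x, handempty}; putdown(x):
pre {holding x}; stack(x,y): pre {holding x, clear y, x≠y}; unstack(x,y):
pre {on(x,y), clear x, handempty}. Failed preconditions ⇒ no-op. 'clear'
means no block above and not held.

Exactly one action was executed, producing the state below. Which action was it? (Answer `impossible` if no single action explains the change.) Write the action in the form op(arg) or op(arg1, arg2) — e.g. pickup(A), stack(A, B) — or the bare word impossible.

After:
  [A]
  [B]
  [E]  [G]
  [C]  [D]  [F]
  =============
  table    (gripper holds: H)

unstack(H, F)

target: towers=[C/E/B/A; D/G; F] holding=H
     unstack(G, D) → towers=[C/E/B/A; D; F/H] holding=G
     unstack(A, B) → towers=[C/E/B; D/G; F/H] holding=A
     unstack(H, F) → towers=[C/E/B/A; D/G; F] holding=H  ← match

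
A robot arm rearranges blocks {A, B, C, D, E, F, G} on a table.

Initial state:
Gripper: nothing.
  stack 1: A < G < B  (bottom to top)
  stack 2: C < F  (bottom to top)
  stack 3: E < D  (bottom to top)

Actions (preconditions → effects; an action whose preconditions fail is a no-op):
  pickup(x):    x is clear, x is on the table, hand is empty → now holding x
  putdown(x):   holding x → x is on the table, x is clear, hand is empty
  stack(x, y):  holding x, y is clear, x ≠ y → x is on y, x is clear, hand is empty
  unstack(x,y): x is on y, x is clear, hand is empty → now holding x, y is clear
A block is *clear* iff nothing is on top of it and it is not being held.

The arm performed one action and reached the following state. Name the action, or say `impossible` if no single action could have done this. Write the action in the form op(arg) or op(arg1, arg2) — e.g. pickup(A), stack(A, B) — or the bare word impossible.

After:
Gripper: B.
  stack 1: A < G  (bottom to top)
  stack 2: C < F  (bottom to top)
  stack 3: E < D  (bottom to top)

target: towers=[A/G; C/F; E/D] holding=B
     unstack(B, G) → towers=[A/G; C/F; E/D] holding=B  ← match
     unstack(F, C) → towers=[A/G/B; C; E/D] holding=F
     unstack(D, E) → towers=[A/G/B; C/F; E] holding=D

unstack(B, G)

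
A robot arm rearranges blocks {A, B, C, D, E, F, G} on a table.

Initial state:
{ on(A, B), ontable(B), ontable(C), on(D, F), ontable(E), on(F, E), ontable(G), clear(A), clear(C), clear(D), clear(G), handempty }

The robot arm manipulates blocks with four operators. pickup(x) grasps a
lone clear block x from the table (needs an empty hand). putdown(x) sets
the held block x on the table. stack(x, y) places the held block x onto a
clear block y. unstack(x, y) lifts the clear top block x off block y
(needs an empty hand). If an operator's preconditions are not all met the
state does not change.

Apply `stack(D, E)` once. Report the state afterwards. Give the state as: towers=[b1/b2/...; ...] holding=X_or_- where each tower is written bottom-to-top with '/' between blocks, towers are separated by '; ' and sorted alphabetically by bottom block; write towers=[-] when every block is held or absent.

before: towers=[B/A; C; E/F/D; G] holding=-
pre[stack(D, E)]: holding(D) fail, clear(E) fail, D≠E ok
holding(D), clear(E) unmet → stack(D, E) is a no-op
after:  towers=[B/A; C; E/F/D; G] holding=-

towers=[B/A; C; E/F/D; G] holding=-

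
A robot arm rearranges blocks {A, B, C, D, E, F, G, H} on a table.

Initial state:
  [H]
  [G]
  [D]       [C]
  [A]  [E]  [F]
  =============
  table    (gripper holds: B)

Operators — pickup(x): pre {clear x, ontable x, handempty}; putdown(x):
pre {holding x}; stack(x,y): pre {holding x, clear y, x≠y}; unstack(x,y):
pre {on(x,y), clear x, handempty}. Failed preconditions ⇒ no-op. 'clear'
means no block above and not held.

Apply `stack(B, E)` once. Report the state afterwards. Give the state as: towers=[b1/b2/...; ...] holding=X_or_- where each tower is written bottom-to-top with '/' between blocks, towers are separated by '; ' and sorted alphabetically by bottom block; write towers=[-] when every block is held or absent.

towers=[A/D/G/H; E/B; F/C] holding=-

before: towers=[A/D/G/H; E; F/C] holding=B
pre[stack(B, E)]: holding(B) yes, clear(E) yes, B≠E yes
all met → apply stack(B, E)
after:  towers=[A/D/G/H; E/B; F/C] holding=-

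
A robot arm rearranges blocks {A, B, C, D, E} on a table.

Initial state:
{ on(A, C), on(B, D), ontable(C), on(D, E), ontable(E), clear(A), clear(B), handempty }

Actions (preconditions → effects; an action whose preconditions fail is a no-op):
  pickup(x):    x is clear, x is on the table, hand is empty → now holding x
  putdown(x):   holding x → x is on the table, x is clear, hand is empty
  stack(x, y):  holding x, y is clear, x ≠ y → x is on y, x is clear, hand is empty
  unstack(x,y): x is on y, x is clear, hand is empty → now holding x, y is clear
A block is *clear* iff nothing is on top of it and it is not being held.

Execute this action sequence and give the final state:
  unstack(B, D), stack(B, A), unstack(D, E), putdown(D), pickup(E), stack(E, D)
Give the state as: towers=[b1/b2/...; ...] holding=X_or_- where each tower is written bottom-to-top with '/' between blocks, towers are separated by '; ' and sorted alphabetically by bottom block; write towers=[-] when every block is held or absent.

step 1 (unstack(B, D)): towers=[C/A; E/D] holding=B
step 2 (stack(B, A)): towers=[C/A/B; E/D] holding=-
step 3 (unstack(D, E)): towers=[C/A/B; E] holding=D
step 4 (putdown(D)): towers=[C/A/B; D; E] holding=-
step 5 (pickup(E)): towers=[C/A/B; D] holding=E
step 6 (stack(E, D)): towers=[C/A/B; D/E] holding=-

towers=[C/A/B; D/E] holding=-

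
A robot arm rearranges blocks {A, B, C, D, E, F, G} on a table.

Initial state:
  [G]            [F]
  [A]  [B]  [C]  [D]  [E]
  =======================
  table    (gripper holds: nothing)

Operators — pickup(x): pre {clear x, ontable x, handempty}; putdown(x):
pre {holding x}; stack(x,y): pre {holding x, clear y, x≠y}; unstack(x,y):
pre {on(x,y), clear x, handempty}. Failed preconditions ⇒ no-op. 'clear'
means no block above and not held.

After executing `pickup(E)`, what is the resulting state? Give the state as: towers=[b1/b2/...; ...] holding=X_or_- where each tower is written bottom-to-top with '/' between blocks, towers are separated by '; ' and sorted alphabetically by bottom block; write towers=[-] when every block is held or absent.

towers=[A/G; B; C; D/F] holding=E

before: towers=[A/G; B; C; D/F; E] holding=-
pre[pickup(E)]: clear(E) ok, ontable(E) ok, handempty ok
all met → apply pickup(E)
after:  towers=[A/G; B; C; D/F] holding=E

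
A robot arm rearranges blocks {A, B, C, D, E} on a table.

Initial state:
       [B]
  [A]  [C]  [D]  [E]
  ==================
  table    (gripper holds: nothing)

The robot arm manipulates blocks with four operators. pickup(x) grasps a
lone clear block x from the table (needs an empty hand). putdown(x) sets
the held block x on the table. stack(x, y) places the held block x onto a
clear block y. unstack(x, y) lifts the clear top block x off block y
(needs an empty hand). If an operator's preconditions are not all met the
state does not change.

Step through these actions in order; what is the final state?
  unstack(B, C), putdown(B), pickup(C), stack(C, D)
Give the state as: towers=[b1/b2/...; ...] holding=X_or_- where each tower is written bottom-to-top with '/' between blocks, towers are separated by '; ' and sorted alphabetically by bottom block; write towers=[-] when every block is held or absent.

step 1 (unstack(B, C)): towers=[A; C; D; E] holding=B
step 2 (putdown(B)): towers=[A; B; C; D; E] holding=-
step 3 (pickup(C)): towers=[A; B; D; E] holding=C
step 4 (stack(C, D)): towers=[A; B; D/C; E] holding=-

towers=[A; B; D/C; E] holding=-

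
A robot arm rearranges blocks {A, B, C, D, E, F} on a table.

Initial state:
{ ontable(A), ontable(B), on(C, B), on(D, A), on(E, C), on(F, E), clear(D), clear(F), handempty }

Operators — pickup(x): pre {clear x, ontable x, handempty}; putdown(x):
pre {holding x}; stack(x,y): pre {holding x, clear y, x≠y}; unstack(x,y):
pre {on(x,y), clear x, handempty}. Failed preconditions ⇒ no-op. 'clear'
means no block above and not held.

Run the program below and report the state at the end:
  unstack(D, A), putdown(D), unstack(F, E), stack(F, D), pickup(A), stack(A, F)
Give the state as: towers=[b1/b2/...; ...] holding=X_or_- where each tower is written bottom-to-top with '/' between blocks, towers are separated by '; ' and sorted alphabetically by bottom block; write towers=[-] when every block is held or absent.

step 1 (unstack(D, A)): towers=[A; B/C/E/F] holding=D
step 2 (putdown(D)): towers=[A; B/C/E/F; D] holding=-
step 3 (unstack(F, E)): towers=[A; B/C/E; D] holding=F
step 4 (stack(F, D)): towers=[A; B/C/E; D/F] holding=-
step 5 (pickup(A)): towers=[B/C/E; D/F] holding=A
step 6 (stack(A, F)): towers=[B/C/E; D/F/A] holding=-

towers=[B/C/E; D/F/A] holding=-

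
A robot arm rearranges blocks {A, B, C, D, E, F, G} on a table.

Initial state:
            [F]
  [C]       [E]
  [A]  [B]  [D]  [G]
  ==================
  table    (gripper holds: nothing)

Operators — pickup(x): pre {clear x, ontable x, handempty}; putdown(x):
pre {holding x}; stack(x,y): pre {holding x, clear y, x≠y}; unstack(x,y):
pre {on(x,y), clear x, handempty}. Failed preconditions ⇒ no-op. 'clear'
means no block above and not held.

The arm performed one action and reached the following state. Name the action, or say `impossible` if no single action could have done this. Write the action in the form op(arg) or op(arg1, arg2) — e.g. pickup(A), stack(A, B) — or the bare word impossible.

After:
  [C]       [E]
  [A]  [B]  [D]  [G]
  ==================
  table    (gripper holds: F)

unstack(F, E)

target: towers=[A/C; B; D/E; G] holding=F
         pickup(B) → towers=[A/C; D/E/F; G] holding=B
     unstack(F, E) → towers=[A/C; B; D/E; G] holding=F  ← match
         pickup(G) → towers=[A/C; B; D/E/F] holding=G
     unstack(C, A) → towers=[A; B; D/E/F; G] holding=C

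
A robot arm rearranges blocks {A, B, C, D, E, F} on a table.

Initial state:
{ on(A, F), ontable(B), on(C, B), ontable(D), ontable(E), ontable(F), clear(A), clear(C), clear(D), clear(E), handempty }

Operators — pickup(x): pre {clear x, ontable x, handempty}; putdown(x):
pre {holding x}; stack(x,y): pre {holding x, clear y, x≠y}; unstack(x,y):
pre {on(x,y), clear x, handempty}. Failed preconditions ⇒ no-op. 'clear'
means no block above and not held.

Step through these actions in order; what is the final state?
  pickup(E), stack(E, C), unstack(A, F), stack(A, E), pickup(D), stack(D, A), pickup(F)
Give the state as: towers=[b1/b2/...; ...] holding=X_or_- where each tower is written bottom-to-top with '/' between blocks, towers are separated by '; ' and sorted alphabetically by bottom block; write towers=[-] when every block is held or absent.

towers=[B/C/E/A/D] holding=F

step 1 (pickup(E)): towers=[B/C; D; F/A] holding=E
step 2 (stack(E, C)): towers=[B/C/E; D; F/A] holding=-
step 3 (unstack(A, F)): towers=[B/C/E; D; F] holding=A
step 4 (stack(A, E)): towers=[B/C/E/A; D; F] holding=-
step 5 (pickup(D)): towers=[B/C/E/A; F] holding=D
step 6 (stack(D, A)): towers=[B/C/E/A/D; F] holding=-
step 7 (pickup(F)): towers=[B/C/E/A/D] holding=F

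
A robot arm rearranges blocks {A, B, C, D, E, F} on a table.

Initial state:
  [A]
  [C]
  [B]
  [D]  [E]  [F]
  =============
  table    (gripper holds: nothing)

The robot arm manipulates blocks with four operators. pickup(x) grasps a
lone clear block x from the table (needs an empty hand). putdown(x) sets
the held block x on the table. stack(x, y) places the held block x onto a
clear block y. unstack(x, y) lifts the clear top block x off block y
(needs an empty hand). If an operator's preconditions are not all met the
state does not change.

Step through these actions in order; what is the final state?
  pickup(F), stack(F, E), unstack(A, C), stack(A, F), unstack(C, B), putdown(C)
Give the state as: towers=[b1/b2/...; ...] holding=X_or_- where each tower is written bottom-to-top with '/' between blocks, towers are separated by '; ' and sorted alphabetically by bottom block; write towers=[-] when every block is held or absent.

towers=[C; D/B; E/F/A] holding=-

step 1 (pickup(F)): towers=[D/B/C/A; E] holding=F
step 2 (stack(F, E)): towers=[D/B/C/A; E/F] holding=-
step 3 (unstack(A, C)): towers=[D/B/C; E/F] holding=A
step 4 (stack(A, F)): towers=[D/B/C; E/F/A] holding=-
step 5 (unstack(C, B)): towers=[D/B; E/F/A] holding=C
step 6 (putdown(C)): towers=[C; D/B; E/F/A] holding=-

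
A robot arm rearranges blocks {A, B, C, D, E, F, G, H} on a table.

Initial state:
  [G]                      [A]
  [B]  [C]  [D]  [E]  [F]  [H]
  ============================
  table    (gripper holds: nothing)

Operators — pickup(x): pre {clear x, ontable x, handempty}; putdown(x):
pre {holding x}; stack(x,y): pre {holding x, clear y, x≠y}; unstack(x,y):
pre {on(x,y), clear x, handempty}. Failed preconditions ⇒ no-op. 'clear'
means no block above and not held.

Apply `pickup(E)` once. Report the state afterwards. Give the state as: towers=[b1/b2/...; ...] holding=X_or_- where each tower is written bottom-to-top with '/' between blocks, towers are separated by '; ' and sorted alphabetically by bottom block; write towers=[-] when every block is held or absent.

towers=[B/G; C; D; F; H/A] holding=E

before: towers=[B/G; C; D; E; F; H/A] holding=-
pre[pickup(E)]: clear(E) ok, ontable(E) ok, handempty ok
all met → apply pickup(E)
after:  towers=[B/G; C; D; F; H/A] holding=E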